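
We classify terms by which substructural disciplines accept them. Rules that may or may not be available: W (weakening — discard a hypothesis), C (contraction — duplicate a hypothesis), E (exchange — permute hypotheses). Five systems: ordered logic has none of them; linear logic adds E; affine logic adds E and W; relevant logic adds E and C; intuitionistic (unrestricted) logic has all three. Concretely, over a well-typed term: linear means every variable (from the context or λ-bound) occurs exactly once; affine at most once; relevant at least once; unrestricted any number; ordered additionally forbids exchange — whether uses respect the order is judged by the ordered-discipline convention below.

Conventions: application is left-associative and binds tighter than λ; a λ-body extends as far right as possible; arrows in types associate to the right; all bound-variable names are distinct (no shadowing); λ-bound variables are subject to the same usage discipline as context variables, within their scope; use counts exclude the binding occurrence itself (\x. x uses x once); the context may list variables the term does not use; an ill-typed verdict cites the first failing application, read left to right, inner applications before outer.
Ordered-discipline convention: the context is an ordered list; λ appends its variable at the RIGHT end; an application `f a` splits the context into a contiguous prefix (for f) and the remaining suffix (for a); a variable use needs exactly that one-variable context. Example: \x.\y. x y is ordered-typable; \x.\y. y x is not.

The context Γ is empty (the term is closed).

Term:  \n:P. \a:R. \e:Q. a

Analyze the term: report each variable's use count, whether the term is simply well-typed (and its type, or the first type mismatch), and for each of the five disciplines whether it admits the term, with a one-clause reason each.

usage: n (λ-bound)=0; a (λ-bound)=1; e (λ-bound)=0
use order (left to right): a
typing: ✓ — P → R → Q → R
ordered: ✗ — unused: n, e — weakening required
linear: ✗ — unused: n, e — weakening required
affine: ✓ — n, a, e: no repeats, contraction unneeded
relevant: ✗ — unused: n, e — weakening required
unrestricted: ✓ — type-checks (P → R → Q → R) and nothing is barred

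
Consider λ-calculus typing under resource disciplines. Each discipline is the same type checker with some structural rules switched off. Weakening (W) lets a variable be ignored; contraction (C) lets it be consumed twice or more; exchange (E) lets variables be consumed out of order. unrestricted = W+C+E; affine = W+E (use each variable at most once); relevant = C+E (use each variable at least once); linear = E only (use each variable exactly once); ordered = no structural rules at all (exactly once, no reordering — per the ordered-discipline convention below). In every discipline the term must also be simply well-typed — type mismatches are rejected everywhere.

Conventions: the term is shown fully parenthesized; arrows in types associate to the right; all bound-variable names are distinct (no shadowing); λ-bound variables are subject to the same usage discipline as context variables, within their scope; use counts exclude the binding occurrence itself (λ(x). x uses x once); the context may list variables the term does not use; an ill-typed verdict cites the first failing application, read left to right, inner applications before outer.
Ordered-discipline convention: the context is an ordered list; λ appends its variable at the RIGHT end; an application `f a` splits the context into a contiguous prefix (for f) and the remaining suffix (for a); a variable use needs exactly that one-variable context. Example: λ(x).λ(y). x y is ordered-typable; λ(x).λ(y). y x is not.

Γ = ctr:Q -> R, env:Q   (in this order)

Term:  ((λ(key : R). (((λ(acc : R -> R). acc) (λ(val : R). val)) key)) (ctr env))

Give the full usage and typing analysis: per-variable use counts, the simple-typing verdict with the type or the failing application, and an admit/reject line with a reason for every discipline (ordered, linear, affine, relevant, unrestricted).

use counts: ctr ×1; env ×1; key [bound] ×1; acc [bound] ×1; val [bound] ×1
order of uses: acc, val, key, ctr, env
typing: the term checks, with type R
ordered: ✓, one use each (ctr, env, key, acc, val); ordered split holds
linear: ✓, ctr, env, key, acc, val: one use apiece
affine: ✓, at most one use each (ctr, env, key, acc, val)
relevant: ✓, every one of ctr, env, key, acc, val appears
unrestricted: ✓, type-checks (R) and nothing is barred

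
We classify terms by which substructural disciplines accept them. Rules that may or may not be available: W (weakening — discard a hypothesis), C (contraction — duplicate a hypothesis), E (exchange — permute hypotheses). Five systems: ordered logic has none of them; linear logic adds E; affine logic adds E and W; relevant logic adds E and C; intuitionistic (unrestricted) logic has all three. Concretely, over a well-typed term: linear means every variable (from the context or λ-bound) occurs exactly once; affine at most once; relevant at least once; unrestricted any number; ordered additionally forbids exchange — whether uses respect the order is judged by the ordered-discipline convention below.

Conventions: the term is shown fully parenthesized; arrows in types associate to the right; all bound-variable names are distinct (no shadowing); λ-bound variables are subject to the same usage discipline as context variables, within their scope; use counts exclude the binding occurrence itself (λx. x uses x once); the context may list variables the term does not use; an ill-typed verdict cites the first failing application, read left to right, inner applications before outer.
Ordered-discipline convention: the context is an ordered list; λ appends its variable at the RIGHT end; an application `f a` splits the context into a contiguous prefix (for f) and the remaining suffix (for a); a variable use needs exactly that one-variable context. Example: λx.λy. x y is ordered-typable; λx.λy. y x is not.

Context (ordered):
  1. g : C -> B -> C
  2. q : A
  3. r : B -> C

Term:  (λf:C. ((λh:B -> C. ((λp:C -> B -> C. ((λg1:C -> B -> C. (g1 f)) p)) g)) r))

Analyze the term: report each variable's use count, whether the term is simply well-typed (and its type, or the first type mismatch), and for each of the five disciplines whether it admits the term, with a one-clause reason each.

variable uses: g: 1; q: 0; r: 1; f (λ-bound): 1; h (λ-bound): 0; p (λ-bound): 1; g1 (λ-bound): 1
use order (left to right): g1, f, p, g, r
typing: well-typed — term : C -> B -> C
ordered: ✗, q, h never used (weakening)
linear: ✗, q, h never used (weakening)
affine: ✓, none of g, q, r, f, h, p, g1 used more than once
relevant: ✗, q, h never used (weakening)
unrestricted: ✓, typability at C -> B -> C is all that's needed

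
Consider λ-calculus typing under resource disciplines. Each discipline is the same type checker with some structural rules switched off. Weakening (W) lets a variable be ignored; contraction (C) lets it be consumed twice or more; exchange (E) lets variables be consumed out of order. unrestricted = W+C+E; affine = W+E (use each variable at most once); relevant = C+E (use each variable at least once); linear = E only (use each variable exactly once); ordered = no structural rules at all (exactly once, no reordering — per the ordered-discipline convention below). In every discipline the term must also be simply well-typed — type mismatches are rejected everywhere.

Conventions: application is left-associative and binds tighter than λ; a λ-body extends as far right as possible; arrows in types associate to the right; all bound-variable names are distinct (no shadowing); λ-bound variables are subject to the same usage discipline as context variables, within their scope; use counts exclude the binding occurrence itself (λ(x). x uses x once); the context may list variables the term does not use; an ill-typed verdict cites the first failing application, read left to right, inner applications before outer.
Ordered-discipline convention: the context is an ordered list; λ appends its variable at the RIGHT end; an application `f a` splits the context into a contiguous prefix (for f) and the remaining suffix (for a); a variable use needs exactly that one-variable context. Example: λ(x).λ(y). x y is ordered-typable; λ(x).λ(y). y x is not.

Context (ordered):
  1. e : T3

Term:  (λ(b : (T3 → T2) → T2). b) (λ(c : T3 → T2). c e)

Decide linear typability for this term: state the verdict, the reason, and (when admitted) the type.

yes — exactly-once usage across e, b, c; term : (T3 → T2) → T2
use counts: e: 1, b (λ-bound): 1, c (λ-bound): 1
use order (left to right): b, c, e
typing: well-typed at (T3 → T2) → T2
all disciplines: ordered ✗ · linear ✓ · affine ✓ · relevant ✓ · unrestricted ✓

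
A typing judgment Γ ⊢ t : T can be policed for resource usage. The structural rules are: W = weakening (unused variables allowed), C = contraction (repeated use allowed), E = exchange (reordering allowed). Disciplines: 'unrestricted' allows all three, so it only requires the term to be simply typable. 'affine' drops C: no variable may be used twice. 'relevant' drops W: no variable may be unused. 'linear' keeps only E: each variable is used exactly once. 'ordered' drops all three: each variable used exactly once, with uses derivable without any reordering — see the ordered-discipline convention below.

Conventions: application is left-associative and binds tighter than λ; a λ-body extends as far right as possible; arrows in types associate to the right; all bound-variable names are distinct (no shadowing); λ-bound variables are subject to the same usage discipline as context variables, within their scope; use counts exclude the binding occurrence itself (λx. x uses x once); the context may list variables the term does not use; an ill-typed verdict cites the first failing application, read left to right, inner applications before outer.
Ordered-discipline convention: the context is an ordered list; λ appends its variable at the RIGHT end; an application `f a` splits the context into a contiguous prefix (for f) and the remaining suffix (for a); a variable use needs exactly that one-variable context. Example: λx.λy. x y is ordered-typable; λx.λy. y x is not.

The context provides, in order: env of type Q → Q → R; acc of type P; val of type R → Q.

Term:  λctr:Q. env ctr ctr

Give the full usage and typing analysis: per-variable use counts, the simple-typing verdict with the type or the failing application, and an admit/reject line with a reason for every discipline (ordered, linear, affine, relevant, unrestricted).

usage: env=1, acc=0, val=0, ctr (λ-bound)=2
left-to-right use order: env, ctr, ctr
typing: ✓ — Q → R
ordered ✗ (ctr ×2 used more than once (contraction); acc, val left unused)
linear ✗ (ctr ×2 used more than once (contraction); acc, val left unused)
affine ✗ (ctr ×2 used more than once (contraction))
relevant ✗ (acc, val left unused)
unrestricted ✓ (simply typable at Q → R; W, C, E all held)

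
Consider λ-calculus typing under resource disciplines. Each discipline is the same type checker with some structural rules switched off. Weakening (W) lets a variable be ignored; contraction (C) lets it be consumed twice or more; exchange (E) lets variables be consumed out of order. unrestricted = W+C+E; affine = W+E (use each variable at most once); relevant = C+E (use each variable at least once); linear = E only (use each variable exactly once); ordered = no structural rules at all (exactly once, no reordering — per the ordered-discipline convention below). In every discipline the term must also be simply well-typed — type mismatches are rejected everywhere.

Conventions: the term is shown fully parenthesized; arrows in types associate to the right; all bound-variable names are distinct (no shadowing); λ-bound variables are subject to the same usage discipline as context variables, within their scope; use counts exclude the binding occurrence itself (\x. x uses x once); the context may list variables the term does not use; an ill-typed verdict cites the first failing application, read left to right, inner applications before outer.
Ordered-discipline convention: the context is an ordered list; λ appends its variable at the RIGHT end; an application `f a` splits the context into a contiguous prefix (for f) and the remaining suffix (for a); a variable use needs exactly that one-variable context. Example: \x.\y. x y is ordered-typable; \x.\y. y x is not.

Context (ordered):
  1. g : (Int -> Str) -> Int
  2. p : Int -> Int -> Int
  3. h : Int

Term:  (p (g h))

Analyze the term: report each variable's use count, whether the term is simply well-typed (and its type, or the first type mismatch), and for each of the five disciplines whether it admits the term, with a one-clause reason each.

usage: g: 1×, p: 1×, h: 1×
use order (left to right): p, g, h
typing: ill-typed: a function awaiting Int -> Str gets Int
ordered: ✗ — fails simple typing
linear: ✗ — a type mismatch blocks all five
affine: ✗ — the type mismatch rejects it
relevant: ✗ — not simply typable
unrestricted: ✗ — fails simple typing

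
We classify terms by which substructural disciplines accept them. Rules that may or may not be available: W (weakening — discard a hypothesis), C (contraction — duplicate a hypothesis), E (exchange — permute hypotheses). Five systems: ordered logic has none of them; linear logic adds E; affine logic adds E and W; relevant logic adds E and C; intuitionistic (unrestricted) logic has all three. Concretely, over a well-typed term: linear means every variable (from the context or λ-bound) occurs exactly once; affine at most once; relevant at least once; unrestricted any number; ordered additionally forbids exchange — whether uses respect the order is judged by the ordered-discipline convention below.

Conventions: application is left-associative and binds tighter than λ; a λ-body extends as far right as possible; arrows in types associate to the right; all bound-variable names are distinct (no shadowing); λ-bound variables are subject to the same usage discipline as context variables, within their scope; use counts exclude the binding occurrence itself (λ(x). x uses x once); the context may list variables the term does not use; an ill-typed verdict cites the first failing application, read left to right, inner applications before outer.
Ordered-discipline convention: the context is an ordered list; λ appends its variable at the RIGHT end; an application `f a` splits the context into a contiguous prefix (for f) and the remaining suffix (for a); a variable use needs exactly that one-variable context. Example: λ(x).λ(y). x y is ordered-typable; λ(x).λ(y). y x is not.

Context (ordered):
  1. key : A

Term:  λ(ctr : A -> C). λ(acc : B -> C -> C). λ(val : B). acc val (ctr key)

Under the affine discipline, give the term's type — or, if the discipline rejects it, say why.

term : (A -> C) -> (B -> C -> C) -> B -> C
counts: key=1; ctr (bound)=1; acc (bound)=1; val (bound)=1
order of uses: acc, val, ctr, key
typing: the term checks, with type (A -> C) -> (B -> C -> C) -> B -> C
per-discipline verdicts: ordered ✗ · linear ✓ · affine ✓ · relevant ✓ · unrestricted ✓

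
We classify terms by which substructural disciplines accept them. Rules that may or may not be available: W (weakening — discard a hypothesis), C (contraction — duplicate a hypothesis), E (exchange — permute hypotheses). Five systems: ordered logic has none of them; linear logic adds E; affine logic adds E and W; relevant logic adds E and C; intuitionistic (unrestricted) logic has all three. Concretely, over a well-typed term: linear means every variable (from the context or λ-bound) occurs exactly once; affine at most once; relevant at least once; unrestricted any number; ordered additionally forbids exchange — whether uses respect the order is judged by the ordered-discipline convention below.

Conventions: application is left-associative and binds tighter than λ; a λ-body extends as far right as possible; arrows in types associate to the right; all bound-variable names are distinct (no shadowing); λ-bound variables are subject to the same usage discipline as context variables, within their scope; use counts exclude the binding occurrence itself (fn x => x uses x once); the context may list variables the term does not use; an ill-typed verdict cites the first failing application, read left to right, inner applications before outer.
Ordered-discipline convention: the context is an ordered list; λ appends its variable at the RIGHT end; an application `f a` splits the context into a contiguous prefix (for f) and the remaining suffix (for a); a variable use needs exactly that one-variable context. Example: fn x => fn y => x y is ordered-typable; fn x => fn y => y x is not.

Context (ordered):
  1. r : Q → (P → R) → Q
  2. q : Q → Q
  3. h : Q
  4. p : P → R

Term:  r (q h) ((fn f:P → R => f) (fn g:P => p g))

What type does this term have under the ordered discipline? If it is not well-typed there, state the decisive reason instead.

term : Q
variable uses: r=1, q=1, h=1, p=1, f [bound]=1, g [bound]=1
use order (left to right): r, q, h, f, p, g
typing: ✓ — Q
summary: ordered ✓ · linear ✓ · affine ✓ · relevant ✓ · unrestricted ✓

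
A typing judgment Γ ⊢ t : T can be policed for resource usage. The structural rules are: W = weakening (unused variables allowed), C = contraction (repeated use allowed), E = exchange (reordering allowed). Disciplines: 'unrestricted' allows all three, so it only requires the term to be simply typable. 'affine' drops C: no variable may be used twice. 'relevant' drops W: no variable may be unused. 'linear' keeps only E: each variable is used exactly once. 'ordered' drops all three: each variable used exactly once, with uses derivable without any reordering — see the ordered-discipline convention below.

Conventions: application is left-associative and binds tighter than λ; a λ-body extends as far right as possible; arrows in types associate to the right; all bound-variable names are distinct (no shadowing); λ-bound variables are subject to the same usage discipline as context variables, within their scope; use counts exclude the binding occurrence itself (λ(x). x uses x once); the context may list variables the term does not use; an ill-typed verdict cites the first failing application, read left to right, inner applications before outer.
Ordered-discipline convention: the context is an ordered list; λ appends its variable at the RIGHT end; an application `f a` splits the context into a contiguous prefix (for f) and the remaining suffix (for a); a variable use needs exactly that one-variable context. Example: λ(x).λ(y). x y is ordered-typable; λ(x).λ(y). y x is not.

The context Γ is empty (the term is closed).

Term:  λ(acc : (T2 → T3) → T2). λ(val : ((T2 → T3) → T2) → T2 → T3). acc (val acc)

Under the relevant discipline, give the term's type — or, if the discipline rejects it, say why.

term : ((T2 → T3) → T2) → (((T2 → T3) → T2) → T2 → T3) → T2
usage: acc [bound]: 2×, val [bound]: 1×
order of uses: acc, val, acc
typing: the term checks, with type ((T2 → T3) → T2) → (((T2 → T3) → T2) → T2 → T3) → T2
per-discipline verdicts: ordered ✗; linear ✗; affine ✗; relevant ✓; unrestricted ✓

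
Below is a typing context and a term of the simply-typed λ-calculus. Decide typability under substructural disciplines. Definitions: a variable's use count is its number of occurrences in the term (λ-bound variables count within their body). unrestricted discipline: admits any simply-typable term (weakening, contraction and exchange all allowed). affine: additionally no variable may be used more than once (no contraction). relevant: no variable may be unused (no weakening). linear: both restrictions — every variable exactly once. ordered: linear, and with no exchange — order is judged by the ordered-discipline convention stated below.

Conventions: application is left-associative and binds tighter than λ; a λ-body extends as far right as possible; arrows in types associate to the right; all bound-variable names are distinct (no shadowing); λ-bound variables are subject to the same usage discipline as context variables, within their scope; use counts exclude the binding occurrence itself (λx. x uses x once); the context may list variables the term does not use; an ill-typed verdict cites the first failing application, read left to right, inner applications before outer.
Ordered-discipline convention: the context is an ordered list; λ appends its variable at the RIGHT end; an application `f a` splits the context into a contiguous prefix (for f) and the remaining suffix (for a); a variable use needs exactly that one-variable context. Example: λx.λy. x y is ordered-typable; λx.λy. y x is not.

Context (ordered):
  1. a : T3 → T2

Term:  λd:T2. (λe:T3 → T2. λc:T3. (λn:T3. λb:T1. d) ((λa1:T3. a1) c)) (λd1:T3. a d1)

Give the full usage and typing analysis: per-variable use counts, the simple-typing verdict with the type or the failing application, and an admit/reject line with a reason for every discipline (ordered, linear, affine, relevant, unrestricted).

variable uses: a: 1×; d (λ-bound): 1×; e (λ-bound): 0×; c (λ-bound): 1×; n (λ-bound): 0×; b (λ-bound): 0×; a1 (λ-bound): 1×; d1 (λ-bound): 1×
left-to-right use order: d, a1, c, a, d1
typing: well-typed at T2 → T3 → T1 → T2
ordered: ✗, unused: e, n, b — weakening required
linear: ✗, unused: e, n, b — weakening required
affine: ✓, none of a, d, e, c, n, b, a1, d1 used more than once
relevant: ✗, unused: e, n, b — weakening required
unrestricted: ✓, typability at T2 → T3 → T1 → T2 is all that's needed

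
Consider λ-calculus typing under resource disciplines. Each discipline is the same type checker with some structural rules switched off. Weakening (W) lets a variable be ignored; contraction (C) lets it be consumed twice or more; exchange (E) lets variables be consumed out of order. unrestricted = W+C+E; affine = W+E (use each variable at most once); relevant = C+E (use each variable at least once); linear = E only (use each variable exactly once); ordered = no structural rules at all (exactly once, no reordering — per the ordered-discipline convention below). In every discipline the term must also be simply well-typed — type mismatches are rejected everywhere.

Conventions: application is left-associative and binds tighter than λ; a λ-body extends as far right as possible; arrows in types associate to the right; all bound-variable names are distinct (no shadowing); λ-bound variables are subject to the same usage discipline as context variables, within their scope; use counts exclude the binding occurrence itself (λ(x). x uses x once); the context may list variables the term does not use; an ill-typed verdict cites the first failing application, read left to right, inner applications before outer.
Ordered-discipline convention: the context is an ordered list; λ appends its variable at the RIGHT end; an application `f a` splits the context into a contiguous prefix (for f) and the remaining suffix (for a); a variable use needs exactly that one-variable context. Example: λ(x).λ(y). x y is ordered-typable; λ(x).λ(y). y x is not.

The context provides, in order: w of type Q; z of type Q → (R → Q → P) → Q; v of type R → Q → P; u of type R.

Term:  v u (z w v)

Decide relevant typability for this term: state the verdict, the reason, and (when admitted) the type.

yes — w, z, v, u: all used, weakening unneeded; term : P
variable uses: w ×1; z ×1; v ×2; u ×1
left-to-right use order: v, u, z, w, v
typing: the term checks, with type P
per-discipline verdicts: ordered ✗, linear ✗, affine ✗, relevant ✓, unrestricted ✓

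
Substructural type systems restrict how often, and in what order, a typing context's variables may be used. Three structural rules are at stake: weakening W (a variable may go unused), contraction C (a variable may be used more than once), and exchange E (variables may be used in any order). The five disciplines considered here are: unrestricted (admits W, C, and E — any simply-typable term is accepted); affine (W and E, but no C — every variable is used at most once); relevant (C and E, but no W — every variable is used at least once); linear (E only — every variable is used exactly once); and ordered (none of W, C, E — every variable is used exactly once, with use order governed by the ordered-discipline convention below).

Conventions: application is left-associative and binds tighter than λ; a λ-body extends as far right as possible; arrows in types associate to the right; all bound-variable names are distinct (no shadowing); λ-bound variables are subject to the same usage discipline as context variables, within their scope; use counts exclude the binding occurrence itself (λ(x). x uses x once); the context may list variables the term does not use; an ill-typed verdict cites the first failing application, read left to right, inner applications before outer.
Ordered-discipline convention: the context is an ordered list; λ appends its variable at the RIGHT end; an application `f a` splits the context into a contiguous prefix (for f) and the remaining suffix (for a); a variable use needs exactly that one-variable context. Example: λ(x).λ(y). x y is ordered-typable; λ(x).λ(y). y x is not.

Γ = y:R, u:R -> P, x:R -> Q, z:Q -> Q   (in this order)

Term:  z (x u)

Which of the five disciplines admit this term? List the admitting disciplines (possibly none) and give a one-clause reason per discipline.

admitting disciplines: none
usage: y ×0, u ×1, x ×1, z ×1
use order (left to right): z, x, u
typing: ill-typed: a function awaiting R gets R -> P
ordered: ✗, not simply typable
linear: ✗, fails simple typing
affine: ✗, a type mismatch blocks all five
relevant: ✗, the type mismatch rejects it
unrestricted: ✗, not simply typable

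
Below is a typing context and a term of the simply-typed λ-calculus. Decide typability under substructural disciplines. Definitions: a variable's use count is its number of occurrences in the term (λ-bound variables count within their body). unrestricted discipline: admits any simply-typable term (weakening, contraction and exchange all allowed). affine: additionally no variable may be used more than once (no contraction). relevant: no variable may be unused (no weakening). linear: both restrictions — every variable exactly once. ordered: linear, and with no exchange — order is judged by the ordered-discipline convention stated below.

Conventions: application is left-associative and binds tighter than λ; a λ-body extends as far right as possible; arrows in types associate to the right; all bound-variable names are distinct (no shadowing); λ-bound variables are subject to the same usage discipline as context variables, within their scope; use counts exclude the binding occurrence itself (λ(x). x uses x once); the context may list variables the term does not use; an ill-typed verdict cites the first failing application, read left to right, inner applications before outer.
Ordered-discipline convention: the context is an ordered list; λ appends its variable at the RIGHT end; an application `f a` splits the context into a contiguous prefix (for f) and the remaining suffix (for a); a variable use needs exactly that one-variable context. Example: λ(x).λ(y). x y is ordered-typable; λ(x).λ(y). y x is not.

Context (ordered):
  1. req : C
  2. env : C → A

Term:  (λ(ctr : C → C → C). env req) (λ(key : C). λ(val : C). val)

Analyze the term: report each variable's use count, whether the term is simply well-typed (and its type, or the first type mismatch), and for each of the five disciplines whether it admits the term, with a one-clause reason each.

use counts: req=1; env=1; ctr (λ-bound)=0; key (λ-bound)=0; val (λ-bound)=1
left-to-right use order: env, req, val
typing: well-typed at A
ordered ✗ (unused: ctr, key — weakening required)
linear ✗ (unused: ctr, key — weakening required)
affine ✓ (none of req, env, ctr, key, val used more than once)
relevant ✗ (unused: ctr, key — weakening required)
unrestricted ✓ (well-typed at A; no restrictions here)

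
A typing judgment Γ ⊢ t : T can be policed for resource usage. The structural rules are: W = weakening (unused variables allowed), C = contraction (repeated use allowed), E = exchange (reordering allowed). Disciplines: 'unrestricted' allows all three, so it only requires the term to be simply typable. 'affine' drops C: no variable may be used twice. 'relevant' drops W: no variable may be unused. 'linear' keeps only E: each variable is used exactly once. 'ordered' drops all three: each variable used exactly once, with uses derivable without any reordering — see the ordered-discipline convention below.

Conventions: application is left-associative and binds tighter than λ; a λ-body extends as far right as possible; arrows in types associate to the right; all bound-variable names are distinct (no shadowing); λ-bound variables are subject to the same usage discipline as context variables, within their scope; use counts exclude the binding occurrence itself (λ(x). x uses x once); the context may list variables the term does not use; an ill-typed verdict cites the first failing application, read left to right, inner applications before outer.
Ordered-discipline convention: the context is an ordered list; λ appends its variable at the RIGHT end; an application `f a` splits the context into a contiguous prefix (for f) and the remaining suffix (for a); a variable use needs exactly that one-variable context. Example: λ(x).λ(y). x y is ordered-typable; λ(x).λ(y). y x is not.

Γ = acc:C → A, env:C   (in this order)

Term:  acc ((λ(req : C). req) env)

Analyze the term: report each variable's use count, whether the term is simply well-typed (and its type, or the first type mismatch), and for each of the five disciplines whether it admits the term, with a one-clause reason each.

variable uses: acc: 1; env: 1; req (bound): 1
uses in reading order: acc, req, env
typing: well-typed — term : A
ordered: ✓, acc, env, req once each; derivable with no W/C/E
linear: ✓, single use per variable (acc, env, req)
affine: ✓, no duplicate uses among acc, env, req
relevant: ✓, acc, env, req: all used, weakening unneeded
unrestricted: ✓, simply typable at A; W, C, E all held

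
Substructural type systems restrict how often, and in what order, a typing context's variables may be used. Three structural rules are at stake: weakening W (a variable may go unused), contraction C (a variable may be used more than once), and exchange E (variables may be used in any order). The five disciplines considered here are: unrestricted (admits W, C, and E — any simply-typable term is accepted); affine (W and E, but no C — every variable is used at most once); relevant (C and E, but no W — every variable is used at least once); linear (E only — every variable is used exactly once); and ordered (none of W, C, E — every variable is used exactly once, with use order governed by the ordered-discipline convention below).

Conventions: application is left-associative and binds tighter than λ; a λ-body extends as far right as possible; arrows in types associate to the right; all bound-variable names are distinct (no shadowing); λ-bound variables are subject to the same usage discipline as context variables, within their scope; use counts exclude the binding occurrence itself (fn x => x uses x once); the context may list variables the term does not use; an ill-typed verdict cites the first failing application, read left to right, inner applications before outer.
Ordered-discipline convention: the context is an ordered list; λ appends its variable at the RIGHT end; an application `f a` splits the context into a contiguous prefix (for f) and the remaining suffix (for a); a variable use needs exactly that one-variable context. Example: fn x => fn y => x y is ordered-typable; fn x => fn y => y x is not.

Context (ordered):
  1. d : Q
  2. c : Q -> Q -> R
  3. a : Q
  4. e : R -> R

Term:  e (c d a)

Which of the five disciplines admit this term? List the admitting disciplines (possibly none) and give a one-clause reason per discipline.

accepted by: linear, affine, relevant, unrestricted
usage: d=1; c=1; a=1; e=1
left-to-right use order: e, c, d, a
typing: the term checks, with type R
ordered: ✗ — no ordered split (uses run e, c, d, a)
linear: ✓ — each of d, c, a, e used exactly once
affine: ✓ — none of d, c, a, e used more than once
relevant: ✓ — at least one use each (d, c, a, e)
unrestricted: ✓ — well-typed at R; no restrictions here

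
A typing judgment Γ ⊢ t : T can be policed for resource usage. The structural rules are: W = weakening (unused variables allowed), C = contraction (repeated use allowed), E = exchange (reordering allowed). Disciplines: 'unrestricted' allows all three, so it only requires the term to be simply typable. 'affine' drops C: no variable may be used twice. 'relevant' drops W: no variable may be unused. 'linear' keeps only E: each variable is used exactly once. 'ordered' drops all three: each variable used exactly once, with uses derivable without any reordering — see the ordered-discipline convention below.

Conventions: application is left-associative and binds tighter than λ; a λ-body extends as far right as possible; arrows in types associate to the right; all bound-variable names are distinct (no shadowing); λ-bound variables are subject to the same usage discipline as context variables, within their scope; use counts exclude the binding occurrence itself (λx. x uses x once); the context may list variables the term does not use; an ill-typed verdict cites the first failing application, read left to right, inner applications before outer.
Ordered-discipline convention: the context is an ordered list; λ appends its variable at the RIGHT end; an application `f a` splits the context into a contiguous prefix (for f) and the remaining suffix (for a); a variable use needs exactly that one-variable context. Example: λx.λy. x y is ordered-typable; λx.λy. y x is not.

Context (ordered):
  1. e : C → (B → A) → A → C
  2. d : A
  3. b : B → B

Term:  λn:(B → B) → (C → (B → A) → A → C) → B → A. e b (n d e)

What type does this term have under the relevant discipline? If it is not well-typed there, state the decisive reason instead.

not well-typed under relevant — not simply typable
variable uses: e: 2×; d: 1×; b: 1×; n [bound]: 1×
left-to-right use order: e, b, n, d, e
typing: ill-typed: an argument B → B mismatches the expected C
per-discipline verdicts: ordered ✗ · linear ✗ · affine ✗ · relevant ✗ · unrestricted ✗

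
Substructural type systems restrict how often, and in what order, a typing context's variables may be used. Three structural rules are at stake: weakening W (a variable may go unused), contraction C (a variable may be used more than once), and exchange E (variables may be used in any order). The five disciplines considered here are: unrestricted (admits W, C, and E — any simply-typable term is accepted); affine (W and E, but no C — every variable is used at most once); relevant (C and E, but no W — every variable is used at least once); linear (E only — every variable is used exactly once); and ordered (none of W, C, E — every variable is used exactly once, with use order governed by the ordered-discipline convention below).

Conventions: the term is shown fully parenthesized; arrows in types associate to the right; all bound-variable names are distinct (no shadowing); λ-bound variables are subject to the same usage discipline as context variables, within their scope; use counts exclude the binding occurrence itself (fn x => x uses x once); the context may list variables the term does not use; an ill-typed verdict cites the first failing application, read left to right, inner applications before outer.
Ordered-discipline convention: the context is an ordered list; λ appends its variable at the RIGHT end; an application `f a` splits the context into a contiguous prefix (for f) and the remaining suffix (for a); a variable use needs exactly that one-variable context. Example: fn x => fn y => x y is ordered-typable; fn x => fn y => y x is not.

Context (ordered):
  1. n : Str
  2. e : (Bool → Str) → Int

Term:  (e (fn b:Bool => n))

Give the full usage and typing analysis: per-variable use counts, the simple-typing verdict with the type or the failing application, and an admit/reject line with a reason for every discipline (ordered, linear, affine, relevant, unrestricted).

use counts: n ×1, e ×1, b (bound) ×0
left-to-right use order: e, n
typing: the term checks, with type Int
ordered: ✗, b never used (weakening)
linear: ✗, b never used (weakening)
affine: ✓, no duplicate uses among n, e, b
relevant: ✗, b never used (weakening)
unrestricted: ✓, well-typed at Int; no restrictions here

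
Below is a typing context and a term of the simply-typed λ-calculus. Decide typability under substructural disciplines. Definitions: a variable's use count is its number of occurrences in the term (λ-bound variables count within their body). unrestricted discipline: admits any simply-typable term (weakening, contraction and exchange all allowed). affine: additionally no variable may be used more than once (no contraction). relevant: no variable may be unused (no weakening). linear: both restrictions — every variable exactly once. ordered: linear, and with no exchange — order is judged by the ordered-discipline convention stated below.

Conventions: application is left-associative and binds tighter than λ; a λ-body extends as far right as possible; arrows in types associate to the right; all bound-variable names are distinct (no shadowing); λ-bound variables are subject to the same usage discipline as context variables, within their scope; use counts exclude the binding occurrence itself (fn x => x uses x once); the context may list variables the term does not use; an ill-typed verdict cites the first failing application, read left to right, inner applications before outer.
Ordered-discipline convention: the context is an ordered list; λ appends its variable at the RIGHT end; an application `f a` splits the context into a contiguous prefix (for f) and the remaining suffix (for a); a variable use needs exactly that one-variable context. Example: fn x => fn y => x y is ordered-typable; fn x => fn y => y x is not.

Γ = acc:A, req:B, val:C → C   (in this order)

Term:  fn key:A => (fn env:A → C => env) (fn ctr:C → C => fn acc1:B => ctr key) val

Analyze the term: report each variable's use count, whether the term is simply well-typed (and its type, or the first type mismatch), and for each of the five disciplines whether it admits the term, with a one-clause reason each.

variable uses: acc ×0, req ×0, val ×1, key (λ-bound) ×1, env (λ-bound) ×1, ctr (λ-bound) ×1, acc1 (λ-bound) ×0
order of uses: env, ctr, key, val
typing: ill-typed: an application expects C but receives A
ordered: ✗ — the type mismatch rejects it
linear: ✗ — not simply typable
affine: ✗ — fails simple typing
relevant: ✗ — a type mismatch blocks all five
unrestricted: ✗ — the type mismatch rejects it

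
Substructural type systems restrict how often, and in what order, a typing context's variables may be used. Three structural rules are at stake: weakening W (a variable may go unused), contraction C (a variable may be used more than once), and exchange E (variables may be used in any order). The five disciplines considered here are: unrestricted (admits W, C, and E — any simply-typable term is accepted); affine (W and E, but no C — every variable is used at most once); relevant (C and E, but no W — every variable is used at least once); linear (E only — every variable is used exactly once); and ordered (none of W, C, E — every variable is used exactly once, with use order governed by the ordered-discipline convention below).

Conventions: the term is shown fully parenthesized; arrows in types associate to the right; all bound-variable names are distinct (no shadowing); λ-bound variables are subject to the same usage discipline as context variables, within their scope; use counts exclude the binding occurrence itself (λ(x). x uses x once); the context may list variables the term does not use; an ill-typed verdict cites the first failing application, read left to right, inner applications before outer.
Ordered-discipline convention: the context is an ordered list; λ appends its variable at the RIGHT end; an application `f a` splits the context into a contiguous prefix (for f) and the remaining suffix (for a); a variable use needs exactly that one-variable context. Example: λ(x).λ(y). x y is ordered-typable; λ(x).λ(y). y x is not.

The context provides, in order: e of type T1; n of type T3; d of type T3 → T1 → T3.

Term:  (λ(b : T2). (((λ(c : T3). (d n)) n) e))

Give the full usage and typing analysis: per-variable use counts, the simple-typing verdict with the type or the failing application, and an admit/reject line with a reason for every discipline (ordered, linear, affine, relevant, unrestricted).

counts: e=1, n=2, d=1, b (λ-bound)=0, c (λ-bound)=0
uses in reading order: d, n, n, e
typing: well-typed — term : T2 → T3
ordered ✗ (repeated use of n ×2; b, c left unused)
linear ✗ (repeated use of n ×2; b, c left unused)
affine ✗ (repeated use of n ×2)
relevant ✗ (b, c left unused)
unrestricted ✓ (typability at T2 → T3 is all that's needed)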